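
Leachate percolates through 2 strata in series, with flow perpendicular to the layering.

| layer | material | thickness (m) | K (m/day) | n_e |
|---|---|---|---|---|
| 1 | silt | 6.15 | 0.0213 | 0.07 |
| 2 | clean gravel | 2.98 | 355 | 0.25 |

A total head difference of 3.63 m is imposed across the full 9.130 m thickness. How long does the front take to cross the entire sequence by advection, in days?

With flow normal to the layers, continuity requires the same specific discharge q through every layer.
Σ(b_i/K_i) = 6.15/0.0213 + 2.98/355 = 288.7 d.
q = Δh / Σ(b_i/K_i) = 3.63 / 288.7 = 0.01257 m/day.
In each layer the seepage velocity is v_i = q/n_i, so the layer transit time is t_i = b_i·n_i / q:
  layer 1 (silt): t_1 = 6.15 × 0.07 / 0.01257 = 34.24 d
  layer 2 (clean gravel): t_2 = 2.98 × 0.25 / 0.01257 = 59.26 d
Total t = Σ t_i = 93.50 days.

93.5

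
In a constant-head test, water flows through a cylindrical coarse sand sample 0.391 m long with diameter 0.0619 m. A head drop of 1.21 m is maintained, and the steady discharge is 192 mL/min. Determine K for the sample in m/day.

Cross-sectional area A = π·(d/2)² = π × (0.0619/2)² = 0.003009 m².
Convert discharge: 192 mL/min = 3.200e-06 m³/s.
Darcy's law rearranged: K = Q·L / (A·Δh) = 3.200e-06 × 0.391 / (0.003009 × 1.21) = 0.0003436 m/s = 29.69 m/day.

29.7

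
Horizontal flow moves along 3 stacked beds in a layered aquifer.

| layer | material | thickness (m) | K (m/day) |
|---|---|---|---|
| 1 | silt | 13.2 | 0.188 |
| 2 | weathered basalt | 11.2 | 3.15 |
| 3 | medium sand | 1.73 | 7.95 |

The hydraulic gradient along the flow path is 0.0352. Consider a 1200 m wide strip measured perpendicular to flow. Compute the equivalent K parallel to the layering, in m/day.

1.97

Flow is parallel to layering, so each bed carries its own Darcy discharge and the transmissivities add.
Σ(K_i·b_i) = 0.188×13.2 + 3.15×11.2 + 7.95×1.73 = 51.52 m²/day.
Total thickness b = 26.13 m, so K_eq = Σ(K_i·b_i)/b = 1.971 m/day.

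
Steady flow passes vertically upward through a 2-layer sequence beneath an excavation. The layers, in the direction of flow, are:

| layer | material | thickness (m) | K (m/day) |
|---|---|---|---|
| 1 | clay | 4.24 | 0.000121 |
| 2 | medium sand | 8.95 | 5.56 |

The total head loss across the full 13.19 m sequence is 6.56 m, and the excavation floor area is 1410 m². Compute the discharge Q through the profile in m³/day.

Flow is perpendicular to layering, so the layers act in series and the equivalent K is the thickness-weighted harmonic mean.
Total thickness L = 4.24 + 8.95 = 13.19 m.
Σ(b_i/K_i) = 4.24/0.000121 + 8.95/5.56 = 35043 d.
K_eq = L / Σ(b_i/K_i) = 13.19 / 35043 = 0.0003764 m/day.
Q = K_eq · A · (Δh/L) = 0.0003764 × 1410 × (6.56/13.19) = 0.2640 m³/day.

0.264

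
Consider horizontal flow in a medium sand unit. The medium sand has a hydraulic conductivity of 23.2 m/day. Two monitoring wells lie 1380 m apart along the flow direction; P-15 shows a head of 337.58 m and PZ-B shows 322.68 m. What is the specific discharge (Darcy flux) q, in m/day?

0.250

Hydraulic gradient i = (337.58 − 322.68) / 1380 = 14.9 / 1380 = 0.01080.
Specific discharge q = K · i = 23.20 × 0.01080 = 0.2505 m/day.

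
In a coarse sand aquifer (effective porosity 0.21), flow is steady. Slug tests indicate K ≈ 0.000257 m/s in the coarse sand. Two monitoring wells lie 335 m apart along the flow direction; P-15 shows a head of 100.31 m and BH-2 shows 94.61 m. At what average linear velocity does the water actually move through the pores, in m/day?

1.80

Convert K: 0.000257 m/s × 86400 = 22.20 m/day.
Hydraulic gradient i = (100.31 − 94.61) / 335 = 5.7 / 335 = 0.01701.
Darcy flux q = K · i = 22.20 × 0.01701 = 0.3778 m/day.
Seepage velocity v = q / n_e = 0.3778 / 0.21 = 1.799 m/day.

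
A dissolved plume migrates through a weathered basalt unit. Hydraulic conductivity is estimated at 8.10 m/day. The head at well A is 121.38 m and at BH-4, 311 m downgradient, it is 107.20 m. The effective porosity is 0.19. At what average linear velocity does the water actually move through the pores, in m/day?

1.94

Hydraulic gradient i = (121.38 − 107.20) / 311 = 14.18 / 311 = 0.04559.
Darcy flux q = K · i = 8.100 × 0.04559 = 0.3693 m/day.
Seepage velocity v = q / n_e = 0.3693 / 0.19 = 1.944 m/day.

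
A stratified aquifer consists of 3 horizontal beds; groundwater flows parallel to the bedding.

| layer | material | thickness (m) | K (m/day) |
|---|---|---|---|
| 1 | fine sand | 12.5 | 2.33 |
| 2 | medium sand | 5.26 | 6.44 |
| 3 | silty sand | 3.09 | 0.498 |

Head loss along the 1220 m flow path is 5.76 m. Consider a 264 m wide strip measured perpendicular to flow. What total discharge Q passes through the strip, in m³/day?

80.4

Flow is parallel to layering, so each bed carries its own Darcy discharge and the transmissivities add.
Σ(K_i·b_i) = 2.33×12.5 + 6.44×5.26 + 0.498×3.09 = 64.54 m²/day.
Hydraulic gradient i = Δh / L = 5.76 / 1220 = 0.004721.
Q = Σ(K_i·b_i) · W · i = 64.54 × 264 × 0.004721 = 80.44 m³/day.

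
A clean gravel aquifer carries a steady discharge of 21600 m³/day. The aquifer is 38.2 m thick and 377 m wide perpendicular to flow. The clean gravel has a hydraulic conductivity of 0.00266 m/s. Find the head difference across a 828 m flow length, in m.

5.40

Convert K: 0.00266 m/s × 86400 = 229.8 m/day.
Cross-sectional area A = 377 × 38.2 = 14401 m².
From Q = K·A·i, i = Q / (K·A) = 21600 / (229.8 × 14401) = 0.006526.
Head loss Δh = i · L = 0.006526 × 828 = 5.404 m.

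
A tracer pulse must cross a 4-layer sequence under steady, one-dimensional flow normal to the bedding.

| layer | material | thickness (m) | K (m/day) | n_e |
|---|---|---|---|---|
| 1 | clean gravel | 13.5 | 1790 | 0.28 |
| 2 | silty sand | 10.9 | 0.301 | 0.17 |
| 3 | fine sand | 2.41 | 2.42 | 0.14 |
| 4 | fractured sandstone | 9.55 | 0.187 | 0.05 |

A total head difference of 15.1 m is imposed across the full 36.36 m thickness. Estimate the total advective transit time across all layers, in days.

37.7

With flow normal to the layers, continuity requires the same specific discharge q through every layer.
Σ(b_i/K_i) = 13.5/1790 + 10.9/0.301 + 2.41/2.42 + 9.55/0.187 = 88.29 d.
q = Δh / Σ(b_i/K_i) = 15.1 / 88.29 = 0.1710 m/day.
In each layer the seepage velocity is v_i = q/n_i, so the layer transit time is t_i = b_i·n_i / q:
  layer 1 (clean gravel): t_1 = 13.5 × 0.28 / 0.1710 = 22.10 d
  layer 2 (silty sand): t_2 = 10.9 × 0.17 / 0.1710 = 10.83 d
  layer 3 (fine sand): t_3 = 2.41 × 0.14 / 0.1710 = 1.973 d
  layer 4 (fractured sandstone): t_4 = 9.55 × 0.05 / 0.1710 = 2.792 d
Total t = Σ t_i = 37.70 days.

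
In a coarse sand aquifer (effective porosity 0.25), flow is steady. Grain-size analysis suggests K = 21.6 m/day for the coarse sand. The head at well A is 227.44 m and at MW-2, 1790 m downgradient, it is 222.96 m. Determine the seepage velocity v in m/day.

0.216

Hydraulic gradient i = (227.44 − 222.96) / 1790 = 4.48 / 1790 = 0.002503.
Darcy flux q = K · i = 21.60 × 0.002503 = 0.05406 m/day.
Seepage velocity v = q / n_e = 0.05406 / 0.25 = 0.2162 m/day.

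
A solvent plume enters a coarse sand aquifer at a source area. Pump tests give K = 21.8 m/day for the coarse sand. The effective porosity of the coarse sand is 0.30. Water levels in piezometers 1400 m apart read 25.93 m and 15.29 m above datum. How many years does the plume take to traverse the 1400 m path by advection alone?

6.94

Hydraulic gradient i = (25.93 − 15.29) / 1400 = 10.64 / 1400 = 0.007600.
Darcy flux q = K · i = 21.80 × 0.007600 = 0.1657 m/day.
Seepage velocity v = q / n_e = 0.1657 / 0.30 = 0.5523 m/day.
Travel time t = L / v = 1400 / 0.5523 = 2535 days = 6.940 years.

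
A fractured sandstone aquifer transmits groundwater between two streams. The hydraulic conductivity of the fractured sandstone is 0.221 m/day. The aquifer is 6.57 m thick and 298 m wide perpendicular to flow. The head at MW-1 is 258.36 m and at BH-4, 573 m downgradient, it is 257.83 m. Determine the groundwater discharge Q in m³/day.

0.400

Cross-sectional area A = 298 × 6.57 = 1958 m².
Hydraulic gradient i = (258.36 − 257.83) / 573 = 0.53 / 573 = 0.0009250.
Darcy's law: Q = K · A · i = 0.2210 × 1958 × 0.0009250 = 0.4002 m³/day.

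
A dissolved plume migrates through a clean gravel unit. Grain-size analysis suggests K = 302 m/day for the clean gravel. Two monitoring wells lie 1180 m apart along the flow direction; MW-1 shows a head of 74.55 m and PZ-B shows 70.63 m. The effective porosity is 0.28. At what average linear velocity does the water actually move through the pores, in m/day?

3.58

Hydraulic gradient i = (74.55 − 70.63) / 1180 = 3.92 / 1180 = 0.003322.
Darcy flux q = K · i = 302.0 × 0.003322 = 1.003 m/day.
Seepage velocity v = q / n_e = 1.003 / 0.28 = 3.583 m/day.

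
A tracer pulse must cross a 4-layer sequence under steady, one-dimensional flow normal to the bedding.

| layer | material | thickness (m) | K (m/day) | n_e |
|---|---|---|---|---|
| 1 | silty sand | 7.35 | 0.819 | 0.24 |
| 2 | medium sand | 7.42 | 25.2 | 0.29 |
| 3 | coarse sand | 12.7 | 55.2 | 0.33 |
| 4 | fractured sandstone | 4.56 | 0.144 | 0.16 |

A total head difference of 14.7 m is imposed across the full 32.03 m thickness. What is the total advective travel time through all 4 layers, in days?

24.7

With flow normal to the layers, continuity requires the same specific discharge q through every layer.
Σ(b_i/K_i) = 7.35/0.819 + 7.42/25.2 + 12.7/55.2 + 4.56/0.144 = 41.17 d.
q = Δh / Σ(b_i/K_i) = 14.7 / 41.17 = 0.3571 m/day.
In each layer the seepage velocity is v_i = q/n_i, so the layer transit time is t_i = b_i·n_i / q:
  layer 1 (silty sand): t_1 = 7.35 × 0.24 / 0.3571 = 4.940 d
  layer 2 (medium sand): t_2 = 7.42 × 0.29 / 0.3571 = 6.026 d
  layer 3 (coarse sand): t_3 = 12.7 × 0.33 / 0.3571 = 11.74 d
  layer 4 (fractured sandstone): t_4 = 4.56 × 0.16 / 0.3571 = 2.043 d
Total t = Σ t_i = 24.75 days.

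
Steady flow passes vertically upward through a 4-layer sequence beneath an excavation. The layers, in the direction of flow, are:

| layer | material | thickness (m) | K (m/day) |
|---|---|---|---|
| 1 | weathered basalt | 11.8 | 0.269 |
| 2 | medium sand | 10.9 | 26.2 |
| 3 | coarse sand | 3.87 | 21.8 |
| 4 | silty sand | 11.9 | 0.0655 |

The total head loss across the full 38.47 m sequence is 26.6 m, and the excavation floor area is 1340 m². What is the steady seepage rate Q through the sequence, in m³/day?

Flow is perpendicular to layering, so the layers act in series and the equivalent K is the thickness-weighted harmonic mean.
Total thickness L = 11.8 + 10.9 + 3.87 + 11.9 = 38.47 m.
Σ(b_i/K_i) = 11.8/0.269 + 10.9/26.2 + 3.87/21.8 + 11.9/0.0655 = 226.1 d.
K_eq = L / Σ(b_i/K_i) = 38.47 / 226.1 = 0.1701 m/day.
Q = K_eq · A · (Δh/L) = 0.1701 × 1340 × (26.6/38.47) = 157.6 m³/day.

158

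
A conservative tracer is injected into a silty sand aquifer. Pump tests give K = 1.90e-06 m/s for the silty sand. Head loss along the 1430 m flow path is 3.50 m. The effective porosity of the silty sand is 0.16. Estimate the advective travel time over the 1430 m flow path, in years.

Convert K: 1.90e-06 m/s × 86400 = 0.1642 m/day.
Hydraulic gradient i = Δh / L = 3.50 / 1430 = 0.002448.
Darcy flux q = K · i = 0.1642 × 0.002448 = 0.0004018 m/day.
Seepage velocity v = q / n_e = 0.0004018 / 0.16 = 0.002511 m/day.
Travel time t = L / v = 1430 / 0.002511 = 5.695e+05 days = 1559 years.

1560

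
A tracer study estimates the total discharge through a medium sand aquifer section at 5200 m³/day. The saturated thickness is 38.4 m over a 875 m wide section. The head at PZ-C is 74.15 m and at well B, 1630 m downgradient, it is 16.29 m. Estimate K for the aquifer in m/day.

4.36

Cross-sectional area A = 875 × 38.4 = 33600 m².
Hydraulic gradient i = (74.15 − 16.29) / 1630 = 57.86 / 1630 = 0.03550.
From Q = K·A·i, K = Q / (A·i) = 5200 / (33600 × 0.03550) = 4.360 m/day.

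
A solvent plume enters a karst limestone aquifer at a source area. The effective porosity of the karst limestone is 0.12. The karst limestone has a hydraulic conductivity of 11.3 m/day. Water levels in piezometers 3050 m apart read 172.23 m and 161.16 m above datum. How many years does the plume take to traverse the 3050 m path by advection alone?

Hydraulic gradient i = (172.23 − 161.16) / 3050 = 11.07 / 3050 = 0.003630.
Darcy flux q = K · i = 11.30 × 0.003630 = 0.04101 m/day.
Seepage velocity v = q / n_e = 0.04101 / 0.12 = 0.3418 m/day.
Travel time t = L / v = 3050 / 0.3418 = 8924 days = 24.43 years.

24.4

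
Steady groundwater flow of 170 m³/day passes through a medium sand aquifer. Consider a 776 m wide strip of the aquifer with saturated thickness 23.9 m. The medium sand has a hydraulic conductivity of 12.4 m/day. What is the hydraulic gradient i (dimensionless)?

0.000739

Cross-sectional area A = 776 × 23.9 = 18546 m².
From Q = K·A·i, i = Q / (K·A) = 170 / (12.40 × 18546) = 0.0007392.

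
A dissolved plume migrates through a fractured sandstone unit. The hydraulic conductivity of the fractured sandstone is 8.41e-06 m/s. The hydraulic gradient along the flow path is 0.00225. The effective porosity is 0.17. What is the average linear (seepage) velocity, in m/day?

0.00962

Convert K: 8.41e-06 m/s × 86400 = 0.7266 m/day.
Hydraulic gradient i = 0.00225.
Darcy flux q = K · i = 0.7266 × 0.002250 = 0.001635 m/day.
Seepage velocity v = q / n_e = 0.001635 / 0.17 = 0.009617 m/day.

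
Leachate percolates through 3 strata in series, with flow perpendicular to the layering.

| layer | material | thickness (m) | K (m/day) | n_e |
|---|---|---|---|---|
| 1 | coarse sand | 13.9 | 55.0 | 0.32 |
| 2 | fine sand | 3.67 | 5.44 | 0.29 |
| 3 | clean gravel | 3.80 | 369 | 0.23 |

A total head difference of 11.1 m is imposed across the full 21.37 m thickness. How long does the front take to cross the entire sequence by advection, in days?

0.539

With flow normal to the layers, continuity requires the same specific discharge q through every layer.
Σ(b_i/K_i) = 13.9/55.0 + 3.67/5.44 + 3.80/369 = 0.9377 d.
q = Δh / Σ(b_i/K_i) = 11.1 / 0.9377 = 11.84 m/day.
In each layer the seepage velocity is v_i = q/n_i, so the layer transit time is t_i = b_i·n_i / q:
  layer 1 (coarse sand): t_1 = 13.9 × 0.32 / 11.84 = 0.3757 d
  layer 2 (fine sand): t_2 = 3.67 × 0.29 / 11.84 = 0.08991 d
  layer 3 (clean gravel): t_3 = 3.80 × 0.23 / 11.84 = 0.07383 d
Total t = Σ t_i = 0.5395 days.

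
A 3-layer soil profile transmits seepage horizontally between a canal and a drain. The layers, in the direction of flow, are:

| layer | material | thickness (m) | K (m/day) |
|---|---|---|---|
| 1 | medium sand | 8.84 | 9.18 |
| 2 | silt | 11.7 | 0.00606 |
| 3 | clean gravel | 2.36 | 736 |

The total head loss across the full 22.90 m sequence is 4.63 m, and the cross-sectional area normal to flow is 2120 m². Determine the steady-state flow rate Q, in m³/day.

5.08

Flow is perpendicular to layering, so the layers act in series and the equivalent K is the thickness-weighted harmonic mean.
Total thickness L = 8.84 + 11.7 + 2.36 = 22.90 m.
Σ(b_i/K_i) = 8.84/9.18 + 11.7/0.00606 + 2.36/736 = 1932 d.
K_eq = L / Σ(b_i/K_i) = 22.90 / 1932 = 0.01186 m/day.
Q = K_eq · A · (Δh/L) = 0.01186 × 2120 × (4.63/22.90) = 5.081 m³/day.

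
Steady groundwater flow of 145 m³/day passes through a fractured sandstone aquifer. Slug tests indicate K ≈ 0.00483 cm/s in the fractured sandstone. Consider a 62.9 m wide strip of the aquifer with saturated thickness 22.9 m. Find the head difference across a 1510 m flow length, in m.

Convert K: 0.00483 cm/s × 864 = 4.173 m/day.
Cross-sectional area A = 62.9 × 22.9 = 1440 m².
From Q = K·A·i, i = Q / (K·A) = 145 / (4.173 × 1440) = 0.02412.
Head loss Δh = i · L = 0.02412 × 1510 = 36.42 m.

36.4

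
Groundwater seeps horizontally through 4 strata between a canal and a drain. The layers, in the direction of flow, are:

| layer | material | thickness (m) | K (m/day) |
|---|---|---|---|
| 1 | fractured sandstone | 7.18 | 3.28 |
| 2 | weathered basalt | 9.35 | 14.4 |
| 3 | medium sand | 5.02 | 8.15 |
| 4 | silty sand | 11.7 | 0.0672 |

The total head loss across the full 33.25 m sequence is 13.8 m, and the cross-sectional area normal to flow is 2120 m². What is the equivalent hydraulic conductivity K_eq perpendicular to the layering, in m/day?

Flow is perpendicular to layering, so the layers act in series and the equivalent K is the thickness-weighted harmonic mean.
Total thickness L = 7.18 + 9.35 + 5.02 + 11.7 = 33.25 m.
Σ(b_i/K_i) = 7.18/3.28 + 9.35/14.4 + 5.02/8.15 + 11.7/0.0672 = 177.6 d.
K_eq = L / Σ(b_i/K_i) = 33.25 / 177.6 = 0.1873 m/day.

0.187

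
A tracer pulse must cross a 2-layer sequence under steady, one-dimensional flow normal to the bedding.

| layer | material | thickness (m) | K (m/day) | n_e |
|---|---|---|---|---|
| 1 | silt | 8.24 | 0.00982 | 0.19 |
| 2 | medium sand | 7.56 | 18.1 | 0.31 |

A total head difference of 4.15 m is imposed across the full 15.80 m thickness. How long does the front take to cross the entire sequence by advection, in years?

With flow normal to the layers, continuity requires the same specific discharge q through every layer.
Σ(b_i/K_i) = 8.24/0.00982 + 7.56/18.1 = 839.5 d.
q = Δh / Σ(b_i/K_i) = 4.15 / 839.5 = 0.004943 m/day.
In each layer the seepage velocity is v_i = q/n_i, so the layer transit time is t_i = b_i·n_i / q:
  layer 1 (silt): t_1 = 8.24 × 0.19 / 0.004943 = 316.7 d
  layer 2 (medium sand): t_2 = 7.56 × 0.31 / 0.004943 = 474.1 d
Total t = Σ t_i = 790.8 days = 2.165 years.

2.17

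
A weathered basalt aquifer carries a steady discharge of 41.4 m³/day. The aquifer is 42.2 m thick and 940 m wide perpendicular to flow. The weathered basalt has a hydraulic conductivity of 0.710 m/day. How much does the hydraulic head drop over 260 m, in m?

0.382

Cross-sectional area A = 940 × 42.2 = 39668 m².
From Q = K·A·i, i = Q / (K·A) = 41.4 / (0.7100 × 39668) = 0.001470.
Head loss Δh = i · L = 0.001470 × 260 = 0.3822 m.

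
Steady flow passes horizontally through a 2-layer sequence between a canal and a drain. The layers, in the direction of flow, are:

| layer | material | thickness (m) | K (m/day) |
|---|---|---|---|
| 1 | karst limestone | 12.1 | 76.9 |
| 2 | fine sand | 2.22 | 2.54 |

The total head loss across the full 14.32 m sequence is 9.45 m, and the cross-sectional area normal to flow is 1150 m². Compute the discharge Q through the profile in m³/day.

Flow is perpendicular to layering, so the layers act in series and the equivalent K is the thickness-weighted harmonic mean.
Total thickness L = 12.1 + 2.22 = 14.32 m.
Σ(b_i/K_i) = 12.1/76.9 + 2.22/2.54 = 1.031 d.
K_eq = L / Σ(b_i/K_i) = 14.32 / 1.031 = 13.88 m/day.
Q = K_eq · A · (Δh/L) = 13.88 × 1150 × (9.45/14.32) = 10537 m³/day.

10500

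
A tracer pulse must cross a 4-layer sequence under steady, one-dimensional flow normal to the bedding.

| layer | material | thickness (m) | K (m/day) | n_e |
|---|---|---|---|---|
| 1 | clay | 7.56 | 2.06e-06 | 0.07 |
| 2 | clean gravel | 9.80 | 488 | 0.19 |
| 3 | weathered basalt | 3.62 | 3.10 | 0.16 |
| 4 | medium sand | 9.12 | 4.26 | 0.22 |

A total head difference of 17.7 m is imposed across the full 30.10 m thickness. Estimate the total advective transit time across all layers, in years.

With flow normal to the layers, continuity requires the same specific discharge q through every layer.
Σ(b_i/K_i) = 7.56/2.06e-06 + 9.80/488 + 3.62/3.10 + 9.12/4.26 = 3.670e+06 d.
q = Δh / Σ(b_i/K_i) = 17.7 / 3.670e+06 = 4.823e-06 m/day.
In each layer the seepage velocity is v_i = q/n_i, so the layer transit time is t_i = b_i·n_i / q:
  layer 1 (clay): t_1 = 7.56 × 0.07 / 4.823e-06 = 1.097e+05 d
  layer 2 (clean gravel): t_2 = 9.80 × 0.19 / 4.823e-06 = 3.861e+05 d
  layer 3 (weathered basalt): t_3 = 3.62 × 0.16 / 4.823e-06 = 1.201e+05 d
  layer 4 (medium sand): t_4 = 9.12 × 0.22 / 4.823e-06 = 4.160e+05 d
Total t = Σ t_i = 1.032e+06 days = 2825 years.

2830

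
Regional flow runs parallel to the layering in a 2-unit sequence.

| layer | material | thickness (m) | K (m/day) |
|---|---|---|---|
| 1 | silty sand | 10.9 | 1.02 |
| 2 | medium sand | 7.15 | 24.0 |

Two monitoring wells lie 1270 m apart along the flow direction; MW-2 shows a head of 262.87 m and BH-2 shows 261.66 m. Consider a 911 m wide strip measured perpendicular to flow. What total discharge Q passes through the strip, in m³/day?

159

Flow is parallel to layering, so each bed carries its own Darcy discharge and the transmissivities add.
Σ(K_i·b_i) = 1.02×10.9 + 24.0×7.15 = 182.7 m²/day.
Hydraulic gradient i = (262.87 − 261.66) / 1270 = 1.21 / 1270 = 0.0009528.
Q = Σ(K_i·b_i) · W · i = 182.7 × 911 × 0.0009528 = 158.6 m³/day.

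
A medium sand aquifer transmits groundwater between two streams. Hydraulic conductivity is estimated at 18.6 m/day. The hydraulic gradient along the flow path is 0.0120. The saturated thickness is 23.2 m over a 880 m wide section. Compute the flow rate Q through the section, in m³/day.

4560

Cross-sectional area A = 880 × 23.2 = 20416 m².
Hydraulic gradient i = 0.0120.
Darcy's law: Q = K · A · i = 18.60 × 20416 × 0.01200 = 4557 m³/day.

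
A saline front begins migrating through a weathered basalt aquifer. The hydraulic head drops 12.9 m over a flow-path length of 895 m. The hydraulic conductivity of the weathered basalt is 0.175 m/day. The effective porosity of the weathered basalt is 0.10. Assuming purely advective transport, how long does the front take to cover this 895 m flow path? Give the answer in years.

Hydraulic gradient i = Δh / L = 12.9 / 895 = 0.01441.
Darcy flux q = K · i = 0.1750 × 0.01441 = 0.002522 m/day.
Seepage velocity v = q / n_e = 0.002522 / 0.10 = 0.02522 m/day.
Travel time t = L / v = 895 / 0.02522 = 35483 days = 97.15 years.

97.1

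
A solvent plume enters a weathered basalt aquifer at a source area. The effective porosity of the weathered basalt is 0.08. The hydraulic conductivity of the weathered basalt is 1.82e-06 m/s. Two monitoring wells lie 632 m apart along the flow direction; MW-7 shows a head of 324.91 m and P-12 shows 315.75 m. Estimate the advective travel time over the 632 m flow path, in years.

Convert K: 1.82e-06 m/s × 86400 = 0.1572 m/day.
Hydraulic gradient i = (324.91 − 315.75) / 632 = 9.16 / 632 = 0.01449.
Darcy flux q = K · i = 0.1572 × 0.01449 = 0.002279 m/day.
Seepage velocity v = q / n_e = 0.002279 / 0.08 = 0.02849 m/day.
Travel time t = L / v = 632 / 0.02849 = 22184 days = 60.74 years.

60.7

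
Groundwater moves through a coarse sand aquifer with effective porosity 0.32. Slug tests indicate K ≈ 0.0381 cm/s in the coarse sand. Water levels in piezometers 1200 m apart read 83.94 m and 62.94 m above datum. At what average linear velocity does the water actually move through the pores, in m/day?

1.80

Convert K: 0.0381 cm/s × 864 = 32.92 m/day.
Hydraulic gradient i = (83.94 − 62.94) / 1200 = 21 / 1200 = 0.01750.
Darcy flux q = K · i = 32.92 × 0.01750 = 0.5761 m/day.
Seepage velocity v = q / n_e = 0.5761 / 0.32 = 1.800 m/day.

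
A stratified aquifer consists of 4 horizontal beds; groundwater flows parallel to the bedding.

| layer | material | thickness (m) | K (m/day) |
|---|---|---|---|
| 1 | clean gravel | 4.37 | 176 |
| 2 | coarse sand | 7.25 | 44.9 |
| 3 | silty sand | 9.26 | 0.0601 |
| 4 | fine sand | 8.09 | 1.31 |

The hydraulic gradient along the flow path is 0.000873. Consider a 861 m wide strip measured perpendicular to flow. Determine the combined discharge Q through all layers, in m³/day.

831

Flow is parallel to layering, so each bed carries its own Darcy discharge and the transmissivities add.
Σ(K_i·b_i) = 176×4.37 + 44.9×7.25 + 0.0601×9.26 + 1.31×8.09 = 1106 m²/day.
Hydraulic gradient i = 0.000873.
Q = Σ(K_i·b_i) · W · i = 1106 × 861 × 0.0008730 = 831.2 m³/day.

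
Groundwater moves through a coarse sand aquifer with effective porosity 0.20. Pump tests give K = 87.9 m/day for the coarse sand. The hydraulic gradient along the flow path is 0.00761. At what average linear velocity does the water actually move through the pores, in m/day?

Hydraulic gradient i = 0.00761.
Darcy flux q = K · i = 87.90 × 0.007610 = 0.6689 m/day.
Seepage velocity v = q / n_e = 0.6689 / 0.20 = 3.345 m/day.

3.34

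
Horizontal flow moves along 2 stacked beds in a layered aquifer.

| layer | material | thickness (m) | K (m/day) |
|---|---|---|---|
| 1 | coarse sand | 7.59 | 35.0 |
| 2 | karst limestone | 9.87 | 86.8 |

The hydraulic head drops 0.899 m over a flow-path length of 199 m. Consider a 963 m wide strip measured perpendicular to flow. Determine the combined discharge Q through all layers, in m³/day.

4880

Flow is parallel to layering, so each bed carries its own Darcy discharge and the transmissivities add.
Σ(K_i·b_i) = 35.0×7.59 + 86.8×9.87 = 1122 m²/day.
Hydraulic gradient i = Δh / L = 0.899 / 199 = 0.004518.
Q = Σ(K_i·b_i) · W · i = 1122 × 963 × 0.004518 = 4883 m³/day.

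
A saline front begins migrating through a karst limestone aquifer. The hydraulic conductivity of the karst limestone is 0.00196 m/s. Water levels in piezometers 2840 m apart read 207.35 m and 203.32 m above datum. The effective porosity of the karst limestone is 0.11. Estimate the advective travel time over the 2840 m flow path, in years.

Convert K: 0.00196 m/s × 86400 = 169.3 m/day.
Hydraulic gradient i = (207.35 − 203.32) / 2840 = 4.03 / 2840 = 0.001419.
Darcy flux q = K · i = 169.3 × 0.001419 = 0.2403 m/day.
Seepage velocity v = q / n_e = 0.2403 / 0.11 = 2.185 m/day.
Travel time t = L / v = 2840 / 2.185 = 1300 days = 3.559 years.

3.56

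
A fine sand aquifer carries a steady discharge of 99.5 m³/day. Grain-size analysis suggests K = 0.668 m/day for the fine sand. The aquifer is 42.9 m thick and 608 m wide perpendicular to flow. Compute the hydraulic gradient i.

0.00571

Cross-sectional area A = 608 × 42.9 = 26083 m².
From Q = K·A·i, i = Q / (K·A) = 99.5 / (0.6680 × 26083) = 0.005711.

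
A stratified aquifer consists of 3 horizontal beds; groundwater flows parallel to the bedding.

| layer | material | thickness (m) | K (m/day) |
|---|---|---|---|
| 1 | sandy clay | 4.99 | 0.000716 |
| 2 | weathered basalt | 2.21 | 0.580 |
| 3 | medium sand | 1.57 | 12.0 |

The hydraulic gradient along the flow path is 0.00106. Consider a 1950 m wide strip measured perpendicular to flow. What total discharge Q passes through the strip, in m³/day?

41.6

Flow is parallel to layering, so each bed carries its own Darcy discharge and the transmissivities add.
Σ(K_i·b_i) = 0.000716×4.99 + 0.580×2.21 + 12.0×1.57 = 20.13 m²/day.
Hydraulic gradient i = 0.00106.
Q = Σ(K_i·b_i) · W · i = 20.13 × 1950 × 0.001060 = 41.60 m³/day.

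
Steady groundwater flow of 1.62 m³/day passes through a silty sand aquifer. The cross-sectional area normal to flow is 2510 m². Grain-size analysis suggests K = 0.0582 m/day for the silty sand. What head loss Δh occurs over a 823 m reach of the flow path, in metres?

From Q = K·A·i, i = Q / (K·A) = 1.62 / (0.05820 × 2510) = 0.01109.
Head loss Δh = i · L = 0.01109 × 823 = 9.127 m.

9.13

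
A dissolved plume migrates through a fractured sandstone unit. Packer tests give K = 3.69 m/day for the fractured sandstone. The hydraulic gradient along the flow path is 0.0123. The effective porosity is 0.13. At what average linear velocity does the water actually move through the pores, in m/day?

Hydraulic gradient i = 0.0123.
Darcy flux q = K · i = 3.690 × 0.01230 = 0.04539 m/day.
Seepage velocity v = q / n_e = 0.04539 / 0.13 = 0.3491 m/day.

0.349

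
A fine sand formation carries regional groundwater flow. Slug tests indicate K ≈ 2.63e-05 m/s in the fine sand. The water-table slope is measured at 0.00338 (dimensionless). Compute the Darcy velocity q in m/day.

0.00768

Convert K: 2.63e-05 m/s × 86400 = 2.272 m/day.
Hydraulic gradient i = 0.00338.
Specific discharge q = K · i = 2.272 × 0.003380 = 0.007680 m/day.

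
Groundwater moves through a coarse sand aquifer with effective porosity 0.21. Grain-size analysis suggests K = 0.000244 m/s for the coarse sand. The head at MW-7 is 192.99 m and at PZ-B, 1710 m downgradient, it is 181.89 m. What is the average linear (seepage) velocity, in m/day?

Convert K: 0.000244 m/s × 86400 = 21.08 m/day.
Hydraulic gradient i = (192.99 − 181.89) / 1710 = 11.1 / 1710 = 0.006491.
Darcy flux q = K · i = 21.08 × 0.006491 = 0.1368 m/day.
Seepage velocity v = q / n_e = 0.1368 / 0.21 = 0.6516 m/day.

0.652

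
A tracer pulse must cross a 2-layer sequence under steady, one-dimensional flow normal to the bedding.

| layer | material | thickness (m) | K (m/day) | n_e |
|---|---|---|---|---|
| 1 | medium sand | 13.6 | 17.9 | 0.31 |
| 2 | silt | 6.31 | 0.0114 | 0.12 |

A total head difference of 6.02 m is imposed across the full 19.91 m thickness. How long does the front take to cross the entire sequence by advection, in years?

1.25

With flow normal to the layers, continuity requires the same specific discharge q through every layer.
Σ(b_i/K_i) = 13.6/17.9 + 6.31/0.0114 = 554.3 d.
q = Δh / Σ(b_i/K_i) = 6.02 / 554.3 = 0.01086 m/day.
In each layer the seepage velocity is v_i = q/n_i, so the layer transit time is t_i = b_i·n_i / q:
  layer 1 (medium sand): t_1 = 13.6 × 0.31 / 0.01086 = 388.2 d
  layer 2 (silt): t_2 = 6.31 × 0.12 / 0.01086 = 69.72 d
Total t = Σ t_i = 457.9 days = 1.254 years.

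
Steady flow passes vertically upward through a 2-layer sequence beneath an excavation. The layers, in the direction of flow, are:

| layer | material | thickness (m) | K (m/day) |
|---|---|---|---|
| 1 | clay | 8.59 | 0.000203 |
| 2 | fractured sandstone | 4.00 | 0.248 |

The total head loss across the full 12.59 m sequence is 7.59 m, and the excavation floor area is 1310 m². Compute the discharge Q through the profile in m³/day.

Flow is perpendicular to layering, so the layers act in series and the equivalent K is the thickness-weighted harmonic mean.
Total thickness L = 8.59 + 4.00 = 12.59 m.
Σ(b_i/K_i) = 8.59/0.000203 + 4.00/0.248 = 42331 d.
K_eq = L / Σ(b_i/K_i) = 12.59 / 42331 = 0.0002974 m/day.
Q = K_eq · A · (Δh/L) = 0.0002974 × 1310 × (7.59/12.59) = 0.2349 m³/day.

0.235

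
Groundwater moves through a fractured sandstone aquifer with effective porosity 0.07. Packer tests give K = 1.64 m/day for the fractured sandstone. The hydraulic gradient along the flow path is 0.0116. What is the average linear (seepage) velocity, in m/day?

Hydraulic gradient i = 0.0116.
Darcy flux q = K · i = 1.640 × 0.01160 = 0.01902 m/day.
Seepage velocity v = q / n_e = 0.01902 / 0.07 = 0.2718 m/day.

0.272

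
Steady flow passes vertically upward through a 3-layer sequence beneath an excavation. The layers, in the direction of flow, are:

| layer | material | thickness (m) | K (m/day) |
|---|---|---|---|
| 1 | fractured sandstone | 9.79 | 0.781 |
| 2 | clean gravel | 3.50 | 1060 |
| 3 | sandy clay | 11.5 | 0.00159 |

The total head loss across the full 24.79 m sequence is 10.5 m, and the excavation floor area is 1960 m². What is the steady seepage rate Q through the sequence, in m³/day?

Flow is perpendicular to layering, so the layers act in series and the equivalent K is the thickness-weighted harmonic mean.
Total thickness L = 9.79 + 3.50 + 11.5 = 24.79 m.
Σ(b_i/K_i) = 9.79/0.781 + 3.50/1060 + 11.5/0.00159 = 7245 d.
K_eq = L / Σ(b_i/K_i) = 24.79 / 7245 = 0.003422 m/day.
Q = K_eq · A · (Δh/L) = 0.003422 × 1960 × (10.5/24.79) = 2.840 m³/day.

2.84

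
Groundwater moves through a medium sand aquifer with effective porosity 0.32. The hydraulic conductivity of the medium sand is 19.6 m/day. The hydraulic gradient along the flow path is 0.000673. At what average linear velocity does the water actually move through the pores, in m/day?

Hydraulic gradient i = 0.000673.
Darcy flux q = K · i = 19.60 × 0.0006730 = 0.01319 m/day.
Seepage velocity v = q / n_e = 0.01319 / 0.32 = 0.04122 m/day.

0.0412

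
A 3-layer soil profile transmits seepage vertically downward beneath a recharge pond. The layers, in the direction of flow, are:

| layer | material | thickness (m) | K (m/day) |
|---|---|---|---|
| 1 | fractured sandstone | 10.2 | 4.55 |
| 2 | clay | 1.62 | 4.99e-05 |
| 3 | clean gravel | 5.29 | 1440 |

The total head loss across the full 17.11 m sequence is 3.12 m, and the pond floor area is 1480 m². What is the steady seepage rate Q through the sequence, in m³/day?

0.142

Flow is perpendicular to layering, so the layers act in series and the equivalent K is the thickness-weighted harmonic mean.
Total thickness L = 10.2 + 1.62 + 5.29 = 17.11 m.
Σ(b_i/K_i) = 10.2/4.55 + 1.62/4.99e-05 + 5.29/1440 = 32467 d.
K_eq = L / Σ(b_i/K_i) = 17.11 / 32467 = 0.0005270 m/day.
Q = K_eq · A · (Δh/L) = 0.0005270 × 1480 × (3.12/17.11) = 0.1422 m³/day.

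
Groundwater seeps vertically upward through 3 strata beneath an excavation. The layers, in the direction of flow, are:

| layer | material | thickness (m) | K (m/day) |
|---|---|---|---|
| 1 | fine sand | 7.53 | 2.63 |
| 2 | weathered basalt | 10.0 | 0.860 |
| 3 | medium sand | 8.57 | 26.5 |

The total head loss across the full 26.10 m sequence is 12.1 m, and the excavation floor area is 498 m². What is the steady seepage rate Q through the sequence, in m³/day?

407

Flow is perpendicular to layering, so the layers act in series and the equivalent K is the thickness-weighted harmonic mean.
Total thickness L = 7.53 + 10.0 + 8.57 = 26.10 m.
Σ(b_i/K_i) = 7.53/2.63 + 10.0/0.860 + 8.57/26.5 = 14.81 d.
K_eq = L / Σ(b_i/K_i) = 26.10 / 14.81 = 1.762 m/day.
Q = K_eq · A · (Δh/L) = 1.762 × 498 × (12.1/26.10) = 406.8 m³/day.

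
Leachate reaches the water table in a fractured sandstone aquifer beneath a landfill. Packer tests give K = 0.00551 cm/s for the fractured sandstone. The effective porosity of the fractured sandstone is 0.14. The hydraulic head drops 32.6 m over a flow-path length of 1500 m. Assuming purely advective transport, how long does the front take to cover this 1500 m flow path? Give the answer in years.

5.56

Convert K: 0.00551 cm/s × 864 = 4.761 m/day.
Hydraulic gradient i = Δh / L = 32.6 / 1500 = 0.02173.
Darcy flux q = K · i = 4.761 × 0.02173 = 0.1035 m/day.
Seepage velocity v = q / n_e = 0.1035 / 0.14 = 0.7390 m/day.
Travel time t = L / v = 1500 / 0.7390 = 2030 days = 5.557 years.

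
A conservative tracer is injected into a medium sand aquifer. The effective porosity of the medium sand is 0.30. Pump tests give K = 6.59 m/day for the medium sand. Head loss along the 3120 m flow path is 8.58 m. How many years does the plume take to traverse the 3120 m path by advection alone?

Hydraulic gradient i = Δh / L = 8.58 / 3120 = 0.002750.
Darcy flux q = K · i = 6.590 × 0.002750 = 0.01812 m/day.
Seepage velocity v = q / n_e = 0.01812 / 0.30 = 0.06041 m/day.
Travel time t = L / v = 3120 / 0.06041 = 51649 days = 141.4 years.

141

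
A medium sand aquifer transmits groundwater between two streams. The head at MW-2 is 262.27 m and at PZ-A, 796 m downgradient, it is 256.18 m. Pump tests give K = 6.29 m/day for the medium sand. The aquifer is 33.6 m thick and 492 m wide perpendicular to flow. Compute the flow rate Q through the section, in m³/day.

796

Cross-sectional area A = 492 × 33.6 = 16531 m².
Hydraulic gradient i = (262.27 − 256.18) / 796 = 6.09 / 796 = 0.007651.
Darcy's law: Q = K · A · i = 6.290 × 16531 × 0.007651 = 795.5 m³/day.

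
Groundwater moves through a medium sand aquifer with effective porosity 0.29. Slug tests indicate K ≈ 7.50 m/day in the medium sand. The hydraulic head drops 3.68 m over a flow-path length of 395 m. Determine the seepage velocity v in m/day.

0.241

Hydraulic gradient i = Δh / L = 3.68 / 395 = 0.009316.
Darcy flux q = K · i = 7.500 × 0.009316 = 0.06987 m/day.
Seepage velocity v = q / n_e = 0.06987 / 0.29 = 0.2409 m/day.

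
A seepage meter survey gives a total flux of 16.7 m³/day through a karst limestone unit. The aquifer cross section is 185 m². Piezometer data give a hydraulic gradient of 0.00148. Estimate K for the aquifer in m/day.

61.0

Hydraulic gradient i = 0.00148.
From Q = K·A·i, K = Q / (A·i) = 16.7 / (185.0 × 0.001480) = 60.99 m/day.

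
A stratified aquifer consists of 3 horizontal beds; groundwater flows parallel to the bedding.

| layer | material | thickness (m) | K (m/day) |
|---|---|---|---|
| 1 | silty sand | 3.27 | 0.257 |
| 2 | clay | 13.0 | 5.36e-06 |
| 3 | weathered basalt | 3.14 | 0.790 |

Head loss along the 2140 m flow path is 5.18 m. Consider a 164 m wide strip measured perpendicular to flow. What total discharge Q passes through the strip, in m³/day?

1.32

Flow is parallel to layering, so each bed carries its own Darcy discharge and the transmissivities add.
Σ(K_i·b_i) = 0.257×3.27 + 5.36e-06×13.0 + 0.790×3.14 = 3.321 m²/day.
Hydraulic gradient i = Δh / L = 5.18 / 2140 = 0.002421.
Q = Σ(K_i·b_i) · W · i = 3.321 × 164 × 0.002421 = 1.318 m³/day.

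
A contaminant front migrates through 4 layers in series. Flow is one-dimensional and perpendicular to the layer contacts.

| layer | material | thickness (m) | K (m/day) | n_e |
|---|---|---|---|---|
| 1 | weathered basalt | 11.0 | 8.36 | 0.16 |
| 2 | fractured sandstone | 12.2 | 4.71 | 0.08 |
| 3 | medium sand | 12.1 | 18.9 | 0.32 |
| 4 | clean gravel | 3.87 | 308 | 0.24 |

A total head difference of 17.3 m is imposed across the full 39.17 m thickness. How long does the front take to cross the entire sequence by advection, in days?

1.99

With flow normal to the layers, continuity requires the same specific discharge q through every layer.
Σ(b_i/K_i) = 11.0/8.36 + 12.2/4.71 + 12.1/18.9 + 3.87/308 = 4.559 d.
q = Δh / Σ(b_i/K_i) = 17.3 / 4.559 = 3.795 m/day.
In each layer the seepage velocity is v_i = q/n_i, so the layer transit time is t_i = b_i·n_i / q:
  layer 1 (weathered basalt): t_1 = 11.0 × 0.16 / 3.795 = 0.4638 d
  layer 2 (fractured sandstone): t_2 = 12.2 × 0.08 / 3.795 = 0.2572 d
  layer 3 (medium sand): t_3 = 12.1 × 0.32 / 3.795 = 1.020 d
  layer 4 (clean gravel): t_4 = 3.87 × 0.24 / 3.795 = 0.2448 d
Total t = Σ t_i = 1.986 days.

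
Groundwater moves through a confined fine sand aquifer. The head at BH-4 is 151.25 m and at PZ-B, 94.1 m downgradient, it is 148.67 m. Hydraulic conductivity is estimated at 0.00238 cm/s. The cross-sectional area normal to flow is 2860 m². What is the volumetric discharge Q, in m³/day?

Convert K: 0.00238 cm/s × 864 = 2.056 m/day.
Hydraulic gradient i = (151.25 − 148.67) / 94.1 = 2.58 / 94.1 = 0.02742.
Darcy's law: Q = K · A · i = 2.056 × 2860 × 0.02742 = 161.2 m³/day.

161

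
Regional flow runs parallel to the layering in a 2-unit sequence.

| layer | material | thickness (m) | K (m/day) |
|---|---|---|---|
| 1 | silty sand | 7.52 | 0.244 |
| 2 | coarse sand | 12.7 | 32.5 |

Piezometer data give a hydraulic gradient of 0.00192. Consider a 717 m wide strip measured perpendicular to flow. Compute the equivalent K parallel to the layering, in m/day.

20.5

Flow is parallel to layering, so each bed carries its own Darcy discharge and the transmissivities add.
Σ(K_i·b_i) = 0.244×7.52 + 32.5×12.7 = 414.6 m²/day.
Total thickness b = 20.22 m, so K_eq = Σ(K_i·b_i)/b = 20.50 m/day.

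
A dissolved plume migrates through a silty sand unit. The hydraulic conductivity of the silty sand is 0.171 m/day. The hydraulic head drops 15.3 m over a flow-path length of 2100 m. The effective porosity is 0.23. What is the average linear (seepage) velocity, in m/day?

0.00542

Hydraulic gradient i = Δh / L = 15.3 / 2100 = 0.007286.
Darcy flux q = K · i = 0.1710 × 0.007286 = 0.001246 m/day.
Seepage velocity v = q / n_e = 0.001246 / 0.23 = 0.005417 m/day.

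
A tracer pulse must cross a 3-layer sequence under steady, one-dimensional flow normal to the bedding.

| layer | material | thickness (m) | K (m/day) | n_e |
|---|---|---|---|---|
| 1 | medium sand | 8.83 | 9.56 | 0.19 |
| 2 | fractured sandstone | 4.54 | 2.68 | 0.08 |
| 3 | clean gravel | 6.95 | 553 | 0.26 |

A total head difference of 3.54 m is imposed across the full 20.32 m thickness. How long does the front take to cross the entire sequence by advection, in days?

With flow normal to the layers, continuity requires the same specific discharge q through every layer.
Σ(b_i/K_i) = 8.83/9.56 + 4.54/2.68 + 6.95/553 = 2.630 d.
q = Δh / Σ(b_i/K_i) = 3.54 / 2.630 = 1.346 m/day.
In each layer the seepage velocity is v_i = q/n_i, so the layer transit time is t_i = b_i·n_i / q:
  layer 1 (medium sand): t_1 = 8.83 × 0.19 / 1.346 = 1.247 d
  layer 2 (fractured sandstone): t_2 = 4.54 × 0.08 / 1.346 = 0.2699 d
  layer 3 (clean gravel): t_3 = 6.95 × 0.26 / 1.346 = 1.343 d
Total t = Σ t_i = 2.859 days.

2.86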